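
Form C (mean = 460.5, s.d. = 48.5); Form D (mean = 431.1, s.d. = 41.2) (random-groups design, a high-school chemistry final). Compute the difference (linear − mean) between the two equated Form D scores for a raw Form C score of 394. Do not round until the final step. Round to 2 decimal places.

Mean-equated: 394 + (431.1 − 460.5) = 364.60
Linear-equated: (41.2/48.5)(394 − 460.5) + 431.1 = 374.609
Difference = 374.609 − 364.60 = 10.01

10.01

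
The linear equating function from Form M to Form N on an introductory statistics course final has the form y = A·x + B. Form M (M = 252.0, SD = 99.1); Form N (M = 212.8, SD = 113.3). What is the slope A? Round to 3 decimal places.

1.143

A = SD_Y / SD_X = 113.3 / 99.1 = 1.143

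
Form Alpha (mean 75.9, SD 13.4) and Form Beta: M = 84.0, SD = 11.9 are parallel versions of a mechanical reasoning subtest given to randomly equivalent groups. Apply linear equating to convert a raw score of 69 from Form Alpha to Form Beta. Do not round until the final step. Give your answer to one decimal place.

Linear equating: y = (SD_Y/SD_X)(x − M_X) + M_Y
y = (11.9/13.4)(69 − 75.9) + 84.0
y = 0.888060 × -6.9 + 84.0 = -6.1276 + 84.0 = 77.9

77.9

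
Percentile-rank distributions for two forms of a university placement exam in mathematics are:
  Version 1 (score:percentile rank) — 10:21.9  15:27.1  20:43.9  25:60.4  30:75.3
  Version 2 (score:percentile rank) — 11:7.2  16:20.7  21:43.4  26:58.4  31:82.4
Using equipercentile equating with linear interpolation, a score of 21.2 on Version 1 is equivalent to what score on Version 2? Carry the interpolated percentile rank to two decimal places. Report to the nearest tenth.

PR of 21.2 on Version 1: 43.9 + (21.2 − 20)/(25 − 20) × (60.4 − 43.9) = 47.86
On Version 2, PR 47.86 falls between score 21 (PR 43.4) and 26 (PR 58.4).
Interpolate: 21 + (47.86 − 43.4)/(58.4 − 43.4) × (26 − 21) = 22.5

22.5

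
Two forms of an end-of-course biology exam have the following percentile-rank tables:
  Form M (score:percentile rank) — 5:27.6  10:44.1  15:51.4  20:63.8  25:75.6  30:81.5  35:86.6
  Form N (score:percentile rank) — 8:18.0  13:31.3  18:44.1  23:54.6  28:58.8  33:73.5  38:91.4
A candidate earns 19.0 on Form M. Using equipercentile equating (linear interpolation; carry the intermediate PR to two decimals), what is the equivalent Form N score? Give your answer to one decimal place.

PR of 19.0 on Form M: 51.4 + (19.0 − 15)/(20 − 15) × (63.8 − 51.4) = 61.32
On Form N, PR 61.32 falls between score 28 (PR 58.8) and 33 (PR 73.5).
Interpolate: 28 + (61.32 − 58.8)/(73.5 − 58.8) × (33 − 28) = 28.9

28.9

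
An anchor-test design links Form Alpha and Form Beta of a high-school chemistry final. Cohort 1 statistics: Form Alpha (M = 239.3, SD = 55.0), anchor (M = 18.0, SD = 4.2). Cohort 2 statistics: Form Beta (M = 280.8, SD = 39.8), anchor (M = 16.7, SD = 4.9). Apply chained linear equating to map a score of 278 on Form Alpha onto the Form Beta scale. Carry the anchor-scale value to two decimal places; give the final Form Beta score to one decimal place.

Form Alpha → anchor (Cohort 1): v = (4.2/55.0)(278 − 239.3) + 18.0 = 20.96
anchor → Form Beta (Cohort 2): y = (39.8/4.9)(20.96 − 16.7) + 280.8 = 315.4

315.4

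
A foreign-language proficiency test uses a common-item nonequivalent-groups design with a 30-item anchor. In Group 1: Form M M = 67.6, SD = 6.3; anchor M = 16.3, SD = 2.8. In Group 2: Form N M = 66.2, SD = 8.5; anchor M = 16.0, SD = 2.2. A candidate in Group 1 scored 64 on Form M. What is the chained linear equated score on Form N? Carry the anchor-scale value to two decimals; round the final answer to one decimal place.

61.2

Form M → anchor (Group 1): v = (2.8/6.3)(64 − 67.6) + 16.3 = 14.70
anchor → Form N (Group 2): y = (8.5/2.2)(14.70 − 16.0) + 66.2 = 61.2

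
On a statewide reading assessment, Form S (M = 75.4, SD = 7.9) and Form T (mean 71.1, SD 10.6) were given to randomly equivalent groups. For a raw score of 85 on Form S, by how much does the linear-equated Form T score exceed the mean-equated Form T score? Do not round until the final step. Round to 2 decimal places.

3.28

Mean-equated: 85 + (71.1 − 75.4) = 80.70
Linear-equated: (10.6/7.9)(85 − 75.4) + 71.1 = 83.981
Difference = 83.981 − 80.70 = 3.28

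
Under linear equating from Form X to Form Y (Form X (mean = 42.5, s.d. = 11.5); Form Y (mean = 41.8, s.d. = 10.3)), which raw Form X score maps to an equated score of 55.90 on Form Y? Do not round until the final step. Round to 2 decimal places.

58.24

Invert y = (SD_Y/SD_X)(x − M_X) + M_Y:
x = (SD_X/SD_Y)(y − M_Y) + M_X = (11.5/10.3)(55.90 − 41.8) + 42.5
x = 1.116505 × 14.100 + 42.5 = 58.24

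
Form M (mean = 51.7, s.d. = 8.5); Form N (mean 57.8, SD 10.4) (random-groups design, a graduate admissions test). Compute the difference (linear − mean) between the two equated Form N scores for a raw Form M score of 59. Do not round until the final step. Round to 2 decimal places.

1.63

Mean-equated: 59 + (57.8 − 51.7) = 65.10
Linear-equated: (10.4/8.5)(59 − 51.7) + 57.8 = 66.732
Difference = 66.732 − 65.10 = 1.63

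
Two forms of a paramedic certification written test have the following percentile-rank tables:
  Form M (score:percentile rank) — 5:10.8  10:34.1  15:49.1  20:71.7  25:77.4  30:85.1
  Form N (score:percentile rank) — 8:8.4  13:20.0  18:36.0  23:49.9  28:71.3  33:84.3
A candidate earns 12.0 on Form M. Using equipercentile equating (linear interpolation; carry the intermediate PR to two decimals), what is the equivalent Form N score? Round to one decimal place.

19.5

PR of 12.0 on Form M: 34.1 + (12.0 − 10)/(15 − 10) × (49.1 − 34.1) = 40.10
On Form N, PR 40.10 falls between score 18 (PR 36.0) and 23 (PR 49.9).
Interpolate: 18 + (40.10 − 36.0)/(49.9 − 36.0) × (23 − 18) = 19.5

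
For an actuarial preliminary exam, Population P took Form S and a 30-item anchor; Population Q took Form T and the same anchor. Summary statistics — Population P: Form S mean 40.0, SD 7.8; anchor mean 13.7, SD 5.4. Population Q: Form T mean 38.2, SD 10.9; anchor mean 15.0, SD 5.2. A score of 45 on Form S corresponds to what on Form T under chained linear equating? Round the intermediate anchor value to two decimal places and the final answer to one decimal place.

Form S → anchor (Population P): v = (5.4/7.8)(45 − 40.0) + 13.7 = 17.16
anchor → Form T (Population Q): y = (10.9/5.2)(17.16 − 15.0) + 38.2 = 42.7

42.7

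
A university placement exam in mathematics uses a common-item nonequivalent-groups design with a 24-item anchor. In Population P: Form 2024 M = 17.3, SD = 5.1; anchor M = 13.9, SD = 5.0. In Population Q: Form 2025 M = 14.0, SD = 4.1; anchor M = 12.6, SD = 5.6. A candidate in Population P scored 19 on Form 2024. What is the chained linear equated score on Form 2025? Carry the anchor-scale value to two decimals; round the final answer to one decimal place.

Form 2024 → anchor (Population P): v = (5.0/5.1)(19 − 17.3) + 13.9 = 15.57
anchor → Form 2025 (Population Q): y = (4.1/5.6)(15.57 − 12.6) + 14.0 = 16.2

16.2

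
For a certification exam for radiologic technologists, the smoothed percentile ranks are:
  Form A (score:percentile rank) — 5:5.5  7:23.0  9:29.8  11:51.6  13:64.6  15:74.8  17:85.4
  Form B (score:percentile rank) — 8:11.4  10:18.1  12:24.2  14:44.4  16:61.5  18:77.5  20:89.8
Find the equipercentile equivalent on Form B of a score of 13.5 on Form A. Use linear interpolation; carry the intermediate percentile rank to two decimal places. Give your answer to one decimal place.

PR of 13.5 on Form A: 64.6 + (13.5 − 13)/(15 − 13) × (74.8 − 64.6) = 67.15
On Form B, PR 67.15 falls between score 16 (PR 61.5) and 18 (PR 77.5).
Interpolate: 16 + (67.15 − 61.5)/(77.5 − 61.5) × (18 − 16) = 16.7

16.7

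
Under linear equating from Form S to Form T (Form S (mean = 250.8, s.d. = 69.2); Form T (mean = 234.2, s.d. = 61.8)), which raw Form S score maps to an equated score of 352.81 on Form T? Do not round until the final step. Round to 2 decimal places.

Invert y = (SD_Y/SD_X)(x − M_X) + M_Y:
x = (SD_X/SD_Y)(y − M_Y) + M_X = (69.2/61.8)(352.81 − 234.2) + 250.8
x = 1.119741 × 118.610 + 250.8 = 383.61

383.61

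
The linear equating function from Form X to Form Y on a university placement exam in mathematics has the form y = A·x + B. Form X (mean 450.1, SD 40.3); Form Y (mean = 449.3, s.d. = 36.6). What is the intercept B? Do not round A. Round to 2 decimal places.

A = SD_Y / SD_X = 36.6 / 40.3 = 0.908189
B = M_Y − A·M_X = 449.3 − 0.908189 × 450.1 = 40.52

40.52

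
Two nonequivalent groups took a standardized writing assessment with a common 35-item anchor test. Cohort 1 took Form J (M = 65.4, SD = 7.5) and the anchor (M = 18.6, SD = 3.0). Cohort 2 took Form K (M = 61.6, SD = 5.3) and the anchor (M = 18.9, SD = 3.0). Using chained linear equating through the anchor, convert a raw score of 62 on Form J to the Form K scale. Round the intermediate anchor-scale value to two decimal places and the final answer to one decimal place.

Form J → anchor (Cohort 1): v = (3.0/7.5)(62 − 65.4) + 18.6 = 17.24
anchor → Form K (Cohort 2): y = (5.3/3.0)(17.24 − 18.9) + 61.6 = 58.7

58.7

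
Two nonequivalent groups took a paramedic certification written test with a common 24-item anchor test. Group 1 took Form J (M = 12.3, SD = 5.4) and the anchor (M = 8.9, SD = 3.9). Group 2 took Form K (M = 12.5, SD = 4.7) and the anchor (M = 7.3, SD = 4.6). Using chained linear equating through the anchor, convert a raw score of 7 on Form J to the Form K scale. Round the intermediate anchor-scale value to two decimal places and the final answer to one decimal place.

Form J → anchor (Group 1): v = (3.9/5.4)(7 − 12.3) + 8.9 = 5.07
anchor → Form K (Group 2): y = (4.7/4.6)(5.07 − 7.3) + 12.5 = 10.2

10.2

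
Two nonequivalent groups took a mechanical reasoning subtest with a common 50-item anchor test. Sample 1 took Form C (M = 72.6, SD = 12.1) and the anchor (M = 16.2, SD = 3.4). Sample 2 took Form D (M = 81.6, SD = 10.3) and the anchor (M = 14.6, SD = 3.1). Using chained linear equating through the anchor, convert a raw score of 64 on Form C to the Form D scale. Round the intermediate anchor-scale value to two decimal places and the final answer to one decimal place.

Form C → anchor (Sample 1): v = (3.4/12.1)(64 − 72.6) + 16.2 = 13.78
anchor → Form D (Sample 2): y = (10.3/3.1)(13.78 − 14.6) + 81.6 = 78.9

78.9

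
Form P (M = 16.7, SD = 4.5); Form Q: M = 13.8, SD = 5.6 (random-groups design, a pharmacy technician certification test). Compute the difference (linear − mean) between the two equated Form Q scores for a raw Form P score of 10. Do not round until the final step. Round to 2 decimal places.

-1.64

Mean-equated: 10 + (13.8 − 16.7) = 7.10
Linear-equated: (5.6/4.5)(10 − 16.7) + 13.8 = 5.462
Difference = 5.462 − 7.10 = -1.64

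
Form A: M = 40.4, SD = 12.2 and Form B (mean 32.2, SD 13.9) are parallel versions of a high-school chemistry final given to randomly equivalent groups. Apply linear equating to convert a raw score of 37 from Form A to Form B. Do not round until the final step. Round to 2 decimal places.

Linear equating: y = (SD_Y/SD_X)(x − M_X) + M_Y
y = (13.9/12.2)(37 − 40.4) + 32.2
y = 1.139344 × -3.4 + 32.2 = -3.8738 + 32.2 = 28.33

28.33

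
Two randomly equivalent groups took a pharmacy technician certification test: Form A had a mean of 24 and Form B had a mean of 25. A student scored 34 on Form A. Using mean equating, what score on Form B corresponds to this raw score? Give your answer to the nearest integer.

Mean equating: y = x + (M_Y − M_X) = 34 + (25 − 24) = 35

35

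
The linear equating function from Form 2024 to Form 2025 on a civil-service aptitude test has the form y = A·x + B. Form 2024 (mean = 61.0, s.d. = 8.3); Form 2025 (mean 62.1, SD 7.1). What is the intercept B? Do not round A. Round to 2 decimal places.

A = SD_Y / SD_X = 7.1 / 8.3 = 0.855422
B = M_Y − A·M_X = 62.1 − 0.855422 × 61.0 = 9.92

9.92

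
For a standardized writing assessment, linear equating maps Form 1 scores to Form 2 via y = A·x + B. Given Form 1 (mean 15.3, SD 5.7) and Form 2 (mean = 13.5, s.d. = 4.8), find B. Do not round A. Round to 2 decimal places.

0.62

A = SD_Y / SD_X = 4.8 / 5.7 = 0.842105
B = M_Y − A·M_X = 13.5 − 0.842105 × 15.3 = 0.62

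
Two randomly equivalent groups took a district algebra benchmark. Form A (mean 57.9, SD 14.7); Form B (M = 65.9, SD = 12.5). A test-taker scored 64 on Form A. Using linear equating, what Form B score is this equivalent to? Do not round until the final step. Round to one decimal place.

Linear equating: y = (SD_Y/SD_X)(x − M_X) + M_Y
y = (12.5/14.7)(64 − 57.9) + 65.9
y = 0.850340 × 6.1 + 65.9 = 5.1871 + 65.9 = 71.1

71.1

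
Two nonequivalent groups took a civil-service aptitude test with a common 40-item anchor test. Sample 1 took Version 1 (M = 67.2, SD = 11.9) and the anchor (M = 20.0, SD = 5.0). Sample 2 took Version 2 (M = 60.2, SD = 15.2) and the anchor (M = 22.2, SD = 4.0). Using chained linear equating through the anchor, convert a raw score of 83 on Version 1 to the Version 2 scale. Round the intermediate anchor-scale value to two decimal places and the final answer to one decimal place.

77.1

Version 1 → anchor (Sample 1): v = (5.0/11.9)(83 − 67.2) + 20.0 = 26.64
anchor → Version 2 (Sample 2): y = (15.2/4.0)(26.64 − 22.2) + 60.2 = 77.1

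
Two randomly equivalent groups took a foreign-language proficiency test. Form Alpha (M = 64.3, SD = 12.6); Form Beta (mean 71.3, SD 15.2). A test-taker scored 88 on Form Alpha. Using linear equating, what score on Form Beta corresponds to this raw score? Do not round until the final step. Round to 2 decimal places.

99.89

Linear equating: y = (SD_Y/SD_X)(x − M_X) + M_Y
y = (15.2/12.6)(88 − 64.3) + 71.3
y = 1.206349 × 23.7 + 71.3 = 28.5905 + 71.3 = 99.89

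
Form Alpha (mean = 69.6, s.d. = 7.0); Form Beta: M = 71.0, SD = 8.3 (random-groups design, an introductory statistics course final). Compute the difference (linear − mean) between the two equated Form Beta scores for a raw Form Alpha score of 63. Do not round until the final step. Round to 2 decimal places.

Mean-equated: 63 + (71.0 − 69.6) = 64.40
Linear-equated: (8.3/7.0)(63 − 69.6) + 71.0 = 63.174
Difference = 63.174 − 64.40 = -1.23

-1.23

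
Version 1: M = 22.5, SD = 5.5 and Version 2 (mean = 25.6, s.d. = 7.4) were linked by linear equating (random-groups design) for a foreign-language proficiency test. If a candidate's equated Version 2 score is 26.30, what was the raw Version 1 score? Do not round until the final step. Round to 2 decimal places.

Invert y = (SD_Y/SD_X)(x − M_X) + M_Y:
x = (SD_X/SD_Y)(y − M_Y) + M_X = (5.5/7.4)(26.30 − 25.6) + 22.5
x = 0.743243 × 0.700 + 22.5 = 23.02

23.02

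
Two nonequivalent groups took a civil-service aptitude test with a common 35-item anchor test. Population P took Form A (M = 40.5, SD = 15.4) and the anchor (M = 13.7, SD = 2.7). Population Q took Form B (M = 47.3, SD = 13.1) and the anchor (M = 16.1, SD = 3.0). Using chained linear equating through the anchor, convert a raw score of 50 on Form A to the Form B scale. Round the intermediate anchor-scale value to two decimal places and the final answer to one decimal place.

Form A → anchor (Population P): v = (2.7/15.4)(50 − 40.5) + 13.7 = 15.37
anchor → Form B (Population Q): y = (13.1/3.0)(15.37 − 16.1) + 47.3 = 44.1

44.1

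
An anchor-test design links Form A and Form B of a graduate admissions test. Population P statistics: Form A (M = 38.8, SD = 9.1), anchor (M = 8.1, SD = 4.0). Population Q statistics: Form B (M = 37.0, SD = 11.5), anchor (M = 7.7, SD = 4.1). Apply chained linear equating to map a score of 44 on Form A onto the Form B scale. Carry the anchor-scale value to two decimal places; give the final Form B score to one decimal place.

44.5

Form A → anchor (Population P): v = (4.0/9.1)(44 − 38.8) + 8.1 = 10.39
anchor → Form B (Population Q): y = (11.5/4.1)(10.39 − 7.7) + 37.0 = 44.5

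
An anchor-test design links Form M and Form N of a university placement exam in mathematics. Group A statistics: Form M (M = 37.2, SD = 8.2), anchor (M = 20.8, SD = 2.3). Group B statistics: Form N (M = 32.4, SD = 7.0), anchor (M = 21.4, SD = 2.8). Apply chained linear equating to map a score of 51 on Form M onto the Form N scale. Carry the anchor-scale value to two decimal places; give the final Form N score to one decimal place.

40.6

Form M → anchor (Group A): v = (2.3/8.2)(51 − 37.2) + 20.8 = 24.67
anchor → Form N (Group B): y = (7.0/2.8)(24.67 − 21.4) + 32.4 = 40.6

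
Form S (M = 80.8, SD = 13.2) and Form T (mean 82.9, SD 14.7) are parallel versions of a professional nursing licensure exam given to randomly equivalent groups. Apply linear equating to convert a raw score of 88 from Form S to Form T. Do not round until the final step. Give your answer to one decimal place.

90.9

Linear equating: y = (SD_Y/SD_X)(x − M_X) + M_Y
y = (14.7/13.2)(88 − 80.8) + 82.9
y = 1.113636 × 7.2 + 82.9 = 8.0182 + 82.9 = 90.9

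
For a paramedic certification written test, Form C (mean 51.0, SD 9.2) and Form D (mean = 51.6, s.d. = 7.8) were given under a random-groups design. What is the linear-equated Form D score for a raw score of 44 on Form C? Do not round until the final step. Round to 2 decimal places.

45.67

Linear equating: y = (SD_Y/SD_X)(x − M_X) + M_Y
y = (7.8/9.2)(44 − 51.0) + 51.6
y = 0.847826 × -7.0 + 51.6 = -5.9348 + 51.6 = 45.67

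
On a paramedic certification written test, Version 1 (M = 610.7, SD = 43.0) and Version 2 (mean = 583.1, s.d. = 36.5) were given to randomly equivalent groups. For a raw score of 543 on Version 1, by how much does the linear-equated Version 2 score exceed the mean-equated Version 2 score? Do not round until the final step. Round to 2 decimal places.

Mean-equated: 543 + (583.1 − 610.7) = 515.40
Linear-equated: (36.5/43.0)(543 − 610.7) + 583.1 = 525.634
Difference = 525.634 − 515.40 = 10.23

10.23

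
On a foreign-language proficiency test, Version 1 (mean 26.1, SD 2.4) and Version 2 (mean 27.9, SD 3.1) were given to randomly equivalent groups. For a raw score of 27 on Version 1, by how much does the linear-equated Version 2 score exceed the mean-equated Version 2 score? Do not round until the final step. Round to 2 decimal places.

0.26

Mean-equated: 27 + (27.9 − 26.1) = 28.80
Linear-equated: (3.1/2.4)(27 − 26.1) + 27.9 = 29.062
Difference = 29.062 − 28.80 = 0.26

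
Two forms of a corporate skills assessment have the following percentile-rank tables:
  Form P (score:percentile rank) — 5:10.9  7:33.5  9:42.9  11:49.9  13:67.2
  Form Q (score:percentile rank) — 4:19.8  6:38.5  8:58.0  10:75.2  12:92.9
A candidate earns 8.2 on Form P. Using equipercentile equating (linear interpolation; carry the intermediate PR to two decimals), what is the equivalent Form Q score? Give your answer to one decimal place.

PR of 8.2 on Form P: 33.5 + (8.2 − 7)/(9 − 7) × (42.9 − 33.5) = 39.14
On Form Q, PR 39.14 falls between score 6 (PR 38.5) and 8 (PR 58.0).
Interpolate: 6 + (39.14 − 38.5)/(58.0 − 38.5) × (8 − 6) = 6.1

6.1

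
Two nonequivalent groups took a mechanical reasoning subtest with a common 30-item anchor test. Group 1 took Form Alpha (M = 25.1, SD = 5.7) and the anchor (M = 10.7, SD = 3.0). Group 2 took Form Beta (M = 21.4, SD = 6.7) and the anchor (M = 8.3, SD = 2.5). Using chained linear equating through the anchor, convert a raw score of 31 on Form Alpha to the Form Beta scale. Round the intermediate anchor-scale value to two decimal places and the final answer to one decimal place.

36.2

Form Alpha → anchor (Group 1): v = (3.0/5.7)(31 − 25.1) + 10.7 = 13.81
anchor → Form Beta (Group 2): y = (6.7/2.5)(13.81 − 8.3) + 21.4 = 36.2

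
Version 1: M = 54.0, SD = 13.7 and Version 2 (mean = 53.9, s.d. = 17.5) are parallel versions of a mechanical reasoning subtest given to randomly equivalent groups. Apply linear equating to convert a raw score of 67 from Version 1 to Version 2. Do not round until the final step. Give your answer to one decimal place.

Linear equating: y = (SD_Y/SD_X)(x − M_X) + M_Y
y = (17.5/13.7)(67 − 54.0) + 53.9
y = 1.277372 × 13.0 + 53.9 = 16.6058 + 53.9 = 70.5

70.5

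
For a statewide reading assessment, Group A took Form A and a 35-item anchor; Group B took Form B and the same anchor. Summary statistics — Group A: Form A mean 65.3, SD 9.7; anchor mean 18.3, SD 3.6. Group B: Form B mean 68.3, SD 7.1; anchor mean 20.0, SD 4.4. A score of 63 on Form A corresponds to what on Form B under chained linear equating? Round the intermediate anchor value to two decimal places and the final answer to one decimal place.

64.2

Form A → anchor (Group A): v = (3.6/9.7)(63 − 65.3) + 18.3 = 17.45
anchor → Form B (Group B): y = (7.1/4.4)(17.45 − 20.0) + 68.3 = 64.2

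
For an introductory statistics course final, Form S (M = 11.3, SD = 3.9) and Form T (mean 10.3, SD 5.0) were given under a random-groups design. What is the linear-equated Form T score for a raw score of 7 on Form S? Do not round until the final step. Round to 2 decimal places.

4.79

Linear equating: y = (SD_Y/SD_X)(x − M_X) + M_Y
y = (5.0/3.9)(7 − 11.3) + 10.3
y = 1.282051 × -4.3 + 10.3 = -5.5128 + 10.3 = 4.79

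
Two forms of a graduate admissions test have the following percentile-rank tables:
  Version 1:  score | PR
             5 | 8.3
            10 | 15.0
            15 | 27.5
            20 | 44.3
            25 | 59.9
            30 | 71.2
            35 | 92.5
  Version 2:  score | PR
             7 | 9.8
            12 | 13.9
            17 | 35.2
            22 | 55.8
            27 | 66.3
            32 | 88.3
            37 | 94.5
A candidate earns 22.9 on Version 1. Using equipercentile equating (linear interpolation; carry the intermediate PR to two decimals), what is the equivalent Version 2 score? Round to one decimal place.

21.4

PR of 22.9 on Version 1: 44.3 + (22.9 − 20)/(25 − 20) × (59.9 − 44.3) = 53.35
On Version 2, PR 53.35 falls between score 17 (PR 35.2) and 22 (PR 55.8).
Interpolate: 17 + (53.35 − 35.2)/(55.8 − 35.2) × (22 − 17) = 21.4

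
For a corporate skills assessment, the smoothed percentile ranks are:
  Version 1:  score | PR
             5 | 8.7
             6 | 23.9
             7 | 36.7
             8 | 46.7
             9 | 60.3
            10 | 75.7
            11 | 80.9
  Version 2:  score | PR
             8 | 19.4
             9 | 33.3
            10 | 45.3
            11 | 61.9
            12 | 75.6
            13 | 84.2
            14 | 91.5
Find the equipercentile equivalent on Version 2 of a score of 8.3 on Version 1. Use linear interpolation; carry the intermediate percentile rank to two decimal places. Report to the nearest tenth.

10.3

PR of 8.3 on Version 1: 46.7 + (8.3 − 8)/(9 − 8) × (60.3 − 46.7) = 50.78
On Version 2, PR 50.78 falls between score 10 (PR 45.3) and 11 (PR 61.9).
Interpolate: 10 + (50.78 − 45.3)/(61.9 − 45.3) × (11 − 10) = 10.3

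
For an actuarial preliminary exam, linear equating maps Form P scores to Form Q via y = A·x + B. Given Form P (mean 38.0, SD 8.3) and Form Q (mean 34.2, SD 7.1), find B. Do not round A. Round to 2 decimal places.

A = SD_Y / SD_X = 7.1 / 8.3 = 0.855422
B = M_Y − A·M_X = 34.2 − 0.855422 × 38.0 = 1.69

1.69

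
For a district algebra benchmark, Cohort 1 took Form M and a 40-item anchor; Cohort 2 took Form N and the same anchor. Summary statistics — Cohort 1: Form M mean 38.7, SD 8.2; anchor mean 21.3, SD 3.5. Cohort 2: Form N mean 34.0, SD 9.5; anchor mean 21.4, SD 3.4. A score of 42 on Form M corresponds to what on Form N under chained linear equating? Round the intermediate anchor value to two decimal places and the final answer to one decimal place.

37.7

Form M → anchor (Cohort 1): v = (3.5/8.2)(42 − 38.7) + 21.3 = 22.71
anchor → Form N (Cohort 2): y = (9.5/3.4)(22.71 − 21.4) + 34.0 = 37.7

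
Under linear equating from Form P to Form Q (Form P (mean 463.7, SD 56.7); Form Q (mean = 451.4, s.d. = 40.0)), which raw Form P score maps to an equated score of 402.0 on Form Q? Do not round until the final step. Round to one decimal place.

Invert y = (SD_Y/SD_X)(x − M_X) + M_Y:
x = (SD_X/SD_Y)(y − M_Y) + M_X = (56.7/40.0)(402.0 − 451.4) + 463.7
x = 1.417500 × -49.400 + 463.7 = 393.7

393.7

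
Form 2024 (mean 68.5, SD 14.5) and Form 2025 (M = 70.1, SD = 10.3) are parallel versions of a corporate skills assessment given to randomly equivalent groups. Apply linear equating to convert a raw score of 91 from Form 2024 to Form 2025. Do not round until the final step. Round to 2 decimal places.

Linear equating: y = (SD_Y/SD_X)(x − M_X) + M_Y
y = (10.3/14.5)(91 − 68.5) + 70.1
y = 0.710345 × 22.5 + 70.1 = 15.9828 + 70.1 = 86.08

86.08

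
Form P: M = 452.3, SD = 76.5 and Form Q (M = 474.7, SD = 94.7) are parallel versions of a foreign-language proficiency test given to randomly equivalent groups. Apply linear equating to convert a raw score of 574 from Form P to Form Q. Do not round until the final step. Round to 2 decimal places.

625.35

Linear equating: y = (SD_Y/SD_X)(x − M_X) + M_Y
y = (94.7/76.5)(574 − 452.3) + 474.7
y = 1.237908 × 121.7 + 474.7 = 150.6535 + 474.7 = 625.35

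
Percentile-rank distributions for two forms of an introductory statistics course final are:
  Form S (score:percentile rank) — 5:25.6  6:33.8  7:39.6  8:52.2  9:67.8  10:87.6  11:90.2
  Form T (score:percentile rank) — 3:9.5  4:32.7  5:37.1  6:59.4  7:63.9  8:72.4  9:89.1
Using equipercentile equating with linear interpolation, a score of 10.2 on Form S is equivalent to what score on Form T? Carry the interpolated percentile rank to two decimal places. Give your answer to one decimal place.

PR of 10.2 on Form S: 87.6 + (10.2 − 10)/(11 − 10) × (90.2 − 87.6) = 88.12
On Form T, PR 88.12 falls between score 8 (PR 72.4) and 9 (PR 89.1).
Interpolate: 8 + (88.12 − 72.4)/(89.1 − 72.4) × (9 − 8) = 8.9

8.9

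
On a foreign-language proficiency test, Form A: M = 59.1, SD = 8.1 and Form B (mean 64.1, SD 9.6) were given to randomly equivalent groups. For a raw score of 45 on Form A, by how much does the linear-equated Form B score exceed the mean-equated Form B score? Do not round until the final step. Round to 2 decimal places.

-2.61

Mean-equated: 45 + (64.1 − 59.1) = 50.00
Linear-equated: (9.6/8.1)(45 − 59.1) + 64.1 = 47.389
Difference = 47.389 − 50.00 = -2.61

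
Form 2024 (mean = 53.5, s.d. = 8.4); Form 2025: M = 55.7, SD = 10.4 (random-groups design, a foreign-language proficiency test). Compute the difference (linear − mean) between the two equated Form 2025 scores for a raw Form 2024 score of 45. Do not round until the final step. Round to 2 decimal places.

-2.02

Mean-equated: 45 + (55.7 − 53.5) = 47.20
Linear-equated: (10.4/8.4)(45 − 53.5) + 55.7 = 45.176
Difference = 45.176 − 47.20 = -2.02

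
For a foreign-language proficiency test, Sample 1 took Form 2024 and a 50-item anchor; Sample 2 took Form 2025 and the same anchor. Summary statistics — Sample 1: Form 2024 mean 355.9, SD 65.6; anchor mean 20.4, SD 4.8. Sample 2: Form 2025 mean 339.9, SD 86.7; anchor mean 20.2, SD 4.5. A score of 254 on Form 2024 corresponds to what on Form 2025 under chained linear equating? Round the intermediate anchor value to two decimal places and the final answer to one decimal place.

Form 2024 → anchor (Sample 1): v = (4.8/65.6)(254 − 355.9) + 20.4 = 12.94
anchor → Form 2025 (Sample 2): y = (86.7/4.5)(12.94 − 20.2) + 339.9 = 200.0

200.0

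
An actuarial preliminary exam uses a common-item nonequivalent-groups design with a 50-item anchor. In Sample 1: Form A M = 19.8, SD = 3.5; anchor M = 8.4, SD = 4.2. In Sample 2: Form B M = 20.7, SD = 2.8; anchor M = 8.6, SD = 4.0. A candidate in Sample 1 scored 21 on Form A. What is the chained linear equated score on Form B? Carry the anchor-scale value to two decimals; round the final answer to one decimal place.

Form A → anchor (Sample 1): v = (4.2/3.5)(21 − 19.8) + 8.4 = 9.84
anchor → Form B (Sample 2): y = (2.8/4.0)(9.84 − 8.6) + 20.7 = 21.6

21.6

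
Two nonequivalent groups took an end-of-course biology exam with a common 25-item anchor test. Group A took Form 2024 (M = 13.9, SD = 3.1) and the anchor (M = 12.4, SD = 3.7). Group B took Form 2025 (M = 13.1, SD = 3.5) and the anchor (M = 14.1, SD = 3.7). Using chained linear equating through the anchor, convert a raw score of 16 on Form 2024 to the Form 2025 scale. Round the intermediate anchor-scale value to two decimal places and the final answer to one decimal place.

Form 2024 → anchor (Group A): v = (3.7/3.1)(16 − 13.9) + 12.4 = 14.91
anchor → Form 2025 (Group B): y = (3.5/3.7)(14.91 − 14.1) + 13.1 = 13.9

13.9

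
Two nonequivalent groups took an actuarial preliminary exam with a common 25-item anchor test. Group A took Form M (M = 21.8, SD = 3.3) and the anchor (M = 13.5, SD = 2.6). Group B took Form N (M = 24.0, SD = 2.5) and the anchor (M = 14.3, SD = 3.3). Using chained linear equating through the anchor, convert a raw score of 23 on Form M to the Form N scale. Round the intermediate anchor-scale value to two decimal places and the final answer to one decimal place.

24.1

Form M → anchor (Group A): v = (2.6/3.3)(23 − 21.8) + 13.5 = 14.45
anchor → Form N (Group B): y = (2.5/3.3)(14.45 − 14.3) + 24.0 = 24.1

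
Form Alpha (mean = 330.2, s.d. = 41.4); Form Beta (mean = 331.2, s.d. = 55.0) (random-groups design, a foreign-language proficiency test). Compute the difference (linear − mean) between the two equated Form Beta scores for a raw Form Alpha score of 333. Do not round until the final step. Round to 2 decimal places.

0.92

Mean-equated: 333 + (331.2 − 330.2) = 334.00
Linear-equated: (55.0/41.4)(333 − 330.2) + 331.2 = 334.920
Difference = 334.920 − 334.00 = 0.92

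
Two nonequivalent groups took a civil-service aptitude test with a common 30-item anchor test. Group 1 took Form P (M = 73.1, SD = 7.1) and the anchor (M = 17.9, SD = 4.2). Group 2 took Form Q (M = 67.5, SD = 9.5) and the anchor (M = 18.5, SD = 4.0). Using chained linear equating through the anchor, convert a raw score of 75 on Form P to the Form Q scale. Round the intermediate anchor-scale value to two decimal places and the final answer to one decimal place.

68.7

Form P → anchor (Group 1): v = (4.2/7.1)(75 − 73.1) + 17.9 = 19.02
anchor → Form Q (Group 2): y = (9.5/4.0)(19.02 − 18.5) + 67.5 = 68.7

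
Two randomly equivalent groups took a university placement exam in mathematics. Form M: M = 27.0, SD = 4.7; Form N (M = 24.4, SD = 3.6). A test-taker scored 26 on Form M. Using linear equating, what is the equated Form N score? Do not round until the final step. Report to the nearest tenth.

Linear equating: y = (SD_Y/SD_X)(x − M_X) + M_Y
y = (3.6/4.7)(26 − 27.0) + 24.4
y = 0.765957 × -1.0 + 24.4 = -0.7660 + 24.4 = 23.6

23.6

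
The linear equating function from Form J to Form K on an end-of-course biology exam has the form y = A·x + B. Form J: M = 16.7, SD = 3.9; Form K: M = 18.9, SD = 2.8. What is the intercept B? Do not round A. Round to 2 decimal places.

6.91

A = SD_Y / SD_X = 2.8 / 3.9 = 0.717949
B = M_Y − A·M_X = 18.9 − 0.717949 × 16.7 = 6.91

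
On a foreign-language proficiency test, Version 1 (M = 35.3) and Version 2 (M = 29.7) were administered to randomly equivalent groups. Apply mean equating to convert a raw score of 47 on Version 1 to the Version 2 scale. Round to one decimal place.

Mean equating: y = x + (M_Y − M_X) = 47 + (29.7 − 35.3) = 41.4

41.4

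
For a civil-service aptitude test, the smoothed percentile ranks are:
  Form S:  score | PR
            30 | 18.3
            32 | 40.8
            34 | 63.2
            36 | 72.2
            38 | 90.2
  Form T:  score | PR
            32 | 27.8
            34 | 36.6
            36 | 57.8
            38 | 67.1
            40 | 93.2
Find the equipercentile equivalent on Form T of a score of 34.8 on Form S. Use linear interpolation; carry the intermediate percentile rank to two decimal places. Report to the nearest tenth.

37.9

PR of 34.8 on Form S: 63.2 + (34.8 − 34)/(36 − 34) × (72.2 − 63.2) = 66.80
On Form T, PR 66.80 falls between score 36 (PR 57.8) and 38 (PR 67.1).
Interpolate: 36 + (66.80 − 57.8)/(67.1 − 57.8) × (38 − 36) = 37.9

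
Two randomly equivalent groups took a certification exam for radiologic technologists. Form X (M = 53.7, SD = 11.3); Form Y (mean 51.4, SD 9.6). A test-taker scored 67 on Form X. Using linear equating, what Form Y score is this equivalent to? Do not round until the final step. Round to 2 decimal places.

Linear equating: y = (SD_Y/SD_X)(x − M_X) + M_Y
y = (9.6/11.3)(67 − 53.7) + 51.4
y = 0.849558 × 13.3 + 51.4 = 11.2991 + 51.4 = 62.70

62.70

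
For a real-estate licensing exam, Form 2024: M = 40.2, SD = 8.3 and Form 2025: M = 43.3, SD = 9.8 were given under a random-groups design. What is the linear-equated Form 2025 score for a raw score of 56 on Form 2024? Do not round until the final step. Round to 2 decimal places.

61.96

Linear equating: y = (SD_Y/SD_X)(x − M_X) + M_Y
y = (9.8/8.3)(56 − 40.2) + 43.3
y = 1.180723 × 15.8 + 43.3 = 18.6554 + 43.3 = 61.96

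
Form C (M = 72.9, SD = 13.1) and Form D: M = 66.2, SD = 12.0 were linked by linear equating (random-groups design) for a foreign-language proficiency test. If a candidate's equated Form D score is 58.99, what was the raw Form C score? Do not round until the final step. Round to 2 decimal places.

Invert y = (SD_Y/SD_X)(x − M_X) + M_Y:
x = (SD_X/SD_Y)(y − M_Y) + M_X = (13.1/12.0)(58.99 − 66.2) + 72.9
x = 1.091667 × -7.210 + 72.9 = 65.03

65.03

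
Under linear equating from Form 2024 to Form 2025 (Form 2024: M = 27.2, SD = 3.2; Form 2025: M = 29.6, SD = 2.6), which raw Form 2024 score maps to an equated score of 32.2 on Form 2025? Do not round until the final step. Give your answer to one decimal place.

Invert y = (SD_Y/SD_X)(x − M_X) + M_Y:
x = (SD_X/SD_Y)(y − M_Y) + M_X = (3.2/2.6)(32.2 − 29.6) + 27.2
x = 1.230769 × 2.600 + 27.2 = 30.4

30.4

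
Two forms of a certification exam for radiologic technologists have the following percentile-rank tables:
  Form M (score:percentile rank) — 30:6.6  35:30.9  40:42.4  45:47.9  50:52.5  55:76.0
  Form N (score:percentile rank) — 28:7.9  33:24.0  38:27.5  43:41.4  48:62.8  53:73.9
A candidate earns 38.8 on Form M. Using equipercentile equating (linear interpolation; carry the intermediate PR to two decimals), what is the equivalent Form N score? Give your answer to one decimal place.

PR of 38.8 on Form M: 30.9 + (38.8 − 35)/(40 − 35) × (42.4 − 30.9) = 39.64
On Form N, PR 39.64 falls between score 38 (PR 27.5) and 43 (PR 41.4).
Interpolate: 38 + (39.64 − 27.5)/(41.4 − 27.5) × (43 − 38) = 42.4

42.4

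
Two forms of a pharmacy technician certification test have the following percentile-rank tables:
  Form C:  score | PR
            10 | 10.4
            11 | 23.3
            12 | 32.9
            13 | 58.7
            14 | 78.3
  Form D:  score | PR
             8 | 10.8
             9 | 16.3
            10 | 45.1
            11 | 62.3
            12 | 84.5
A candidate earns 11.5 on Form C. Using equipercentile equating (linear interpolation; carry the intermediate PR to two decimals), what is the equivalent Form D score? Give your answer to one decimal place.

9.4

PR of 11.5 on Form C: 23.3 + (11.5 − 11)/(12 − 11) × (32.9 − 23.3) = 28.10
On Form D, PR 28.10 falls between score 9 (PR 16.3) and 10 (PR 45.1).
Interpolate: 9 + (28.10 − 16.3)/(45.1 − 16.3) × (10 − 9) = 9.4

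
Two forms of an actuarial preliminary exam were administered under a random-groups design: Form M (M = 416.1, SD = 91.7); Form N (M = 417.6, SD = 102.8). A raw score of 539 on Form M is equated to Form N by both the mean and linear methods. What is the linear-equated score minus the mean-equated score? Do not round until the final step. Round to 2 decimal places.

14.88

Mean-equated: 539 + (417.6 − 416.1) = 540.50
Linear-equated: (102.8/91.7)(539 − 416.1) + 417.6 = 555.377
Difference = 555.377 − 540.50 = 14.88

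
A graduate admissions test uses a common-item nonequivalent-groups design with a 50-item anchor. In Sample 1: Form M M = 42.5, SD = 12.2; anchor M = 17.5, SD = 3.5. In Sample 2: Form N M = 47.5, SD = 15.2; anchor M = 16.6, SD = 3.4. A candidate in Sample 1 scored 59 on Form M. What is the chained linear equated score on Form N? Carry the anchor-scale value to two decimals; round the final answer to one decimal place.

72.7

Form M → anchor (Sample 1): v = (3.5/12.2)(59 − 42.5) + 17.5 = 22.23
anchor → Form N (Sample 2): y = (15.2/3.4)(22.23 − 16.6) + 47.5 = 72.7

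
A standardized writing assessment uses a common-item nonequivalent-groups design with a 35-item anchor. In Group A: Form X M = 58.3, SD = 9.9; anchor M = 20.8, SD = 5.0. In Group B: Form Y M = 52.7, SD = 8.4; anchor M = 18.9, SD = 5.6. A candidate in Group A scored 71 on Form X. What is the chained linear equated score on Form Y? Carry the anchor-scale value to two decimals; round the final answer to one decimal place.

65.2

Form X → anchor (Group A): v = (5.0/9.9)(71 − 58.3) + 20.8 = 27.21
anchor → Form Y (Group B): y = (8.4/5.6)(27.21 − 18.9) + 52.7 = 65.2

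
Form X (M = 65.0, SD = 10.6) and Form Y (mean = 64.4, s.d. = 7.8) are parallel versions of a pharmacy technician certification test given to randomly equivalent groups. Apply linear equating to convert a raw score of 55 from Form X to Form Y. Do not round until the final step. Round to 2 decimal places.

57.04

Linear equating: y = (SD_Y/SD_X)(x − M_X) + M_Y
y = (7.8/10.6)(55 − 65.0) + 64.4
y = 0.735849 × -10.0 + 64.4 = -7.3585 + 64.4 = 57.04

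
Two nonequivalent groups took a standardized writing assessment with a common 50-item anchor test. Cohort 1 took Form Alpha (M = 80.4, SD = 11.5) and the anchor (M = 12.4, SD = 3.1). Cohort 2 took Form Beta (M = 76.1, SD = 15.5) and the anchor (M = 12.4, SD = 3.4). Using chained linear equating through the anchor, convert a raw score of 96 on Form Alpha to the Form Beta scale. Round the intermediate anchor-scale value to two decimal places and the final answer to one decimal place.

Form Alpha → anchor (Cohort 1): v = (3.1/11.5)(96 − 80.4) + 12.4 = 16.61
anchor → Form Beta (Cohort 2): y = (15.5/3.4)(16.61 − 12.4) + 76.1 = 95.3

95.3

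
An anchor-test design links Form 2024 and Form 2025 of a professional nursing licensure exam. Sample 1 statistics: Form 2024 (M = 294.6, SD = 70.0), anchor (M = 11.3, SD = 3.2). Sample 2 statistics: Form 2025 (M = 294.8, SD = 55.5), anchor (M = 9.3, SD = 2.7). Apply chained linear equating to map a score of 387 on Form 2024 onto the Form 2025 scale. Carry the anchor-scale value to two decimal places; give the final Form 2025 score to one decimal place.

Form 2024 → anchor (Sample 1): v = (3.2/70.0)(387 − 294.6) + 11.3 = 15.52
anchor → Form 2025 (Sample 2): y = (55.5/2.7)(15.52 − 9.3) + 294.8 = 422.7

422.7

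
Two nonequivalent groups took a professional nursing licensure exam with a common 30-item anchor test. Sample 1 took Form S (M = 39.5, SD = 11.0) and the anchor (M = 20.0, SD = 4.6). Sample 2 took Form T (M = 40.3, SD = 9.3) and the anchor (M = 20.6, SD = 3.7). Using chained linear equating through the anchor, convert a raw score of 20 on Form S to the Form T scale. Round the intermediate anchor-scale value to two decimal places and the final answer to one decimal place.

Form S → anchor (Sample 1): v = (4.6/11.0)(20 − 39.5) + 20.0 = 11.85
anchor → Form T (Sample 2): y = (9.3/3.7)(11.85 − 20.6) + 40.3 = 18.3

18.3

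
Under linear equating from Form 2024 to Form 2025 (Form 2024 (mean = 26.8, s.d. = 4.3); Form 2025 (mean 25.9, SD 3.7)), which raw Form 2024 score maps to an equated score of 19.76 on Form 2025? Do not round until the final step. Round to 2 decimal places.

Invert y = (SD_Y/SD_X)(x − M_X) + M_Y:
x = (SD_X/SD_Y)(y − M_Y) + M_X = (4.3/3.7)(19.76 − 25.9) + 26.8
x = 1.162162 × -6.140 + 26.8 = 19.66

19.66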